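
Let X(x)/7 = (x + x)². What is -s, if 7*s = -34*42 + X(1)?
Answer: 200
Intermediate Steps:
X(x) = 28*x² (X(x) = 7*(x + x)² = 7*(2*x)² = 7*(4*x²) = 28*x²)
s = -200 (s = (-34*42 + 28*1²)/7 = (-1428 + 28*1)/7 = (-1428 + 28)/7 = (⅐)*(-1400) = -200)
-s = -1*(-200) = 200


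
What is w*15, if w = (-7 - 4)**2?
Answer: 1815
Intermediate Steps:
w = 121 (w = (-11)**2 = 121)
w*15 = 121*15 = 1815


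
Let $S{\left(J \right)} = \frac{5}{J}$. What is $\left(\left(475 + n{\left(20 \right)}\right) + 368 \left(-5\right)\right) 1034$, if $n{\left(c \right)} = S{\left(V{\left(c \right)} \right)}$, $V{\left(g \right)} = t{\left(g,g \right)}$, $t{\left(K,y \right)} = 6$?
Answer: $- \frac{4231645}{3} \approx -1.4105 \cdot 10^{6}$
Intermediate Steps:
$V{\left(g \right)} = 6$
$n{\left(c \right)} = \frac{5}{6}$
$\left(\left(475 + n{\left(20 \right)}\right) + 368 \left(-5\right)\right) 1034 = \left(\left(475 + \frac{5}{6}\right) + 368 \left(-5\right)\right) 1034 = \left(\frac{2855}{6} - 1840\right) 1034 = \left(- \frac{8185}{6}\right) 1034 = - \frac{4231645}{3}$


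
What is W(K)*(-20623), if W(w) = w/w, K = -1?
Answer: -20623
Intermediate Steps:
W(w) = 1
W(K)*(-20623) = 1*(-20623) = -20623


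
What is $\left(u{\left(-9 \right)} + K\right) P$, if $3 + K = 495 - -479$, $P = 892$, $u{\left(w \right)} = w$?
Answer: $858104$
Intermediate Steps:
$K = 971$ ($K = -3 + \left(495 - -479\right) = -3 + \left(495 + 479\right) = -3 + 974 = 971$)
$\left(u{\left(-9 \right)} + K\right) P = \left(-9 + 971\right) 892 = 962 \cdot 892 = 858104$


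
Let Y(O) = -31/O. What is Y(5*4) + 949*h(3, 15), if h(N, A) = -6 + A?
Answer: 170789/20 ≈ 8539.5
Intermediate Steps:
Y(5*4) + 949*h(3, 15) = -31/(5*4) + 949*(-6 + 15) = -31/20 + 949*9 = -31*1/20 + 8541 = -31/20 + 8541 = 170789/20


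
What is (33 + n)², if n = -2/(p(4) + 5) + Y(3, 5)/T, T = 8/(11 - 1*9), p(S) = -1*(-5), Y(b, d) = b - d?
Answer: 104329/100 ≈ 1043.3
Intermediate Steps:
p(S) = 5
T = 4 (T = 8/(11 - 9) = 8/2 = 8*(½) = 4)
n = -7/10 (n = -2/(5 + 5) + (3 - 1*5)/4 = -2/10 + (3 - 5)*(¼) = -2*⅒ - 2*¼ = -⅕ - ½ = -7/10 ≈ -0.70000)
(33 + n)² = (33 - 7/10)² = (323/10)² = 104329/100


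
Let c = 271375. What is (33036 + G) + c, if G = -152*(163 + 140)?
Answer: 258355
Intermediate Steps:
G = -46056 (G = -152*303 = -46056)
(33036 + G) + c = (33036 - 46056) + 271375 = -13020 + 271375 = 258355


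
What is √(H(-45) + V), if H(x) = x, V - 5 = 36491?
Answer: √36451 ≈ 190.92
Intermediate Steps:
V = 36496 (V = 5 + 36491 = 36496)
√(H(-45) + V) = √(-45 + 36496) = √36451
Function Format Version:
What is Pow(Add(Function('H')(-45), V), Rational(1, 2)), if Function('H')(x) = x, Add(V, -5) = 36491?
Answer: Pow(36451, Rational(1, 2)) ≈ 190.92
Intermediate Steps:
V = 36496 (V = Add(5, 36491) = 36496)
Pow(Add(Function('H')(-45), V), Rational(1, 2)) = Pow(Add(-45, 36496), Rational(1, 2)) = Pow(36451, Rational(1, 2))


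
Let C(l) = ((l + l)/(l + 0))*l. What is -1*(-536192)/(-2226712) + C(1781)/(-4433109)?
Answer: -298116141134/1233907125951 ≈ -0.24160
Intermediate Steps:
C(l) = 2*l (C(l) = ((2*l)/l)*l = 2*l)
-1*(-536192)/(-2226712) + C(1781)/(-4433109) = -1*(-536192)/(-2226712) + (2*1781)/(-4433109) = 536192*(-1/2226712) + 3562*(-1/4433109) = -67024/278339 - 3562/4433109 = -298116141134/1233907125951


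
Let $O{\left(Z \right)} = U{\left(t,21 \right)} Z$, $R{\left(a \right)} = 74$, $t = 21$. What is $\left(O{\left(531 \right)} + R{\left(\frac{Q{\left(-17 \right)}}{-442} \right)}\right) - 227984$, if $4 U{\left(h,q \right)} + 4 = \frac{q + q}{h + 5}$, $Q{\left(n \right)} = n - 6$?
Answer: $- \frac{11867781}{52} \approx -2.2823 \cdot 10^{5}$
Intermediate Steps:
$Q{\left(n \right)} = -6 + n$
$U{\left(h,q \right)} = -1 + \frac{q}{2 \left(5 + h\right)}$ ($U{\left(h,q \right)} = -1 + \frac{\left(q + q\right) \frac{1}{h + 5}}{4} = -1 + \frac{2 q \frac{1}{5 + h}}{4} = -1 + \frac{q}{2 \left(5 + h\right)}$)
$O{\left(Z \right)} = - \frac{31 Z}{52}$ ($O{\left(Z \right)} = \frac{-5 + \frac{1}{2} \cdot 21 - 21}{5 + 21} Z = \frac{-5 + \frac{21}{2} - 21}{26} Z = \frac{1}{26} \left(- \frac{31}{2}\right) Z = - \frac{31 Z}{52}$)
$\left(O{\left(531 \right)} + R{\left(\frac{Q{\left(-17 \right)}}{-442} \right)}\right) - 227984 = \left(\left(- \frac{31}{52}\right) 531 + 74\right) - 227984 = \left(- \frac{16461}{52} + 74\right) - 227984 = - \frac{12613}{52} - 227984 = - \frac{11867781}{52}$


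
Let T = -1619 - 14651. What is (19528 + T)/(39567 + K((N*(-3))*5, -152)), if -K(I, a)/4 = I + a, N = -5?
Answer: 3258/39875 ≈ 0.081705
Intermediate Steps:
T = -16270
K(I, a) = -4*I - 4*a (K(I, a) = -4*(I + a) = -4*I - 4*a)
(19528 + T)/(39567 + K((N*(-3))*5, -152)) = (19528 - 16270)/(39567 + (-4*(-5*(-3))*5 - 4*(-152))) = 3258/(39567 + (-60*5 + 608)) = 3258/(39567 + (-4*75 + 608)) = 3258/(39567 + (-300 + 608)) = 3258/(39567 + 308) = 3258/39875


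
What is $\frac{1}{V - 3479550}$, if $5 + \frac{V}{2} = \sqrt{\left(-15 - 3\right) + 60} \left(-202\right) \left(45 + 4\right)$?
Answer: $- \frac{62135}{215908549388} + \frac{101 \sqrt{42}}{61688156968} \approx -2.7717 \cdot 10^{-7}$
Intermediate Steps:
$V = -10 - 19796 \sqrt{42}$ ($V = -10 + 2 \sqrt{\left(-15 - 3\right) + 60} \left(-202\right) \left(45 + 4\right) = -10 + 2 \sqrt{-18 + 60} \left(-202\right) 49 = -10 + 2 \sqrt{42} \left(-202\right) 49 = -10 + 2 - 202 \sqrt{42} \cdot 49 = -10 + 2 \left(- 9898 \sqrt{42}\right) = -10 - 19796 \sqrt{42} \approx -1.283 \cdot 10^{5}$)
$\frac{1}{V - 3479550} = \frac{1}{\left(-10 - 19796 \sqrt{42}\right) - 3479550} = \frac{1}{-3479560 - 19796 \sqrt{42}}$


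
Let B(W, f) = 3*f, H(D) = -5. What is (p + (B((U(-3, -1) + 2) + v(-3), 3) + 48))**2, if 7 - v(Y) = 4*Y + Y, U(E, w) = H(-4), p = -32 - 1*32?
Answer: 49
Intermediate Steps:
p = -64 (p = -32 - 32 = -64)
U(E, w) = -5
v(Y) = 7 - 5*Y (v(Y) = 7 - (4*Y + Y) = 7 - 5*Y)
(p + (B((U(-3, -1) + 2) + v(-3), 3) + 48))**2 = (-64 + (3*3 + 48))**2 = (-64 + (9 + 48))**2 = (-64 + 57)**2 = (-7)**2 = 49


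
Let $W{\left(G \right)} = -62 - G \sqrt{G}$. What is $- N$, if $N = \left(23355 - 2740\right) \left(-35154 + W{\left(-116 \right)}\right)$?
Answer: $725977840 - 4782680 i \sqrt{29} \approx 7.2598 \cdot 10^{8} - 2.5756 \cdot 10^{7} i$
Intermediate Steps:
$W{\left(G \right)} = -62 - G^{\frac{3}{2}}$
$N = -725977840 + 4782680 i \sqrt{29}$ ($N = \left(23355 - 2740\right) \left(-35154 - \left(62 + \left(-116\right)^{\frac{3}{2}}\right)\right) = 20615 \left(-35154 - \left(62 - 232 i \sqrt{29}\right)\right) = 20615 \left(-35216 + 232 i \sqrt{29}\right) = -725977840 + 4782680 i \sqrt{29} \approx -7.2598 \cdot 10^{8} + 2.5756 \cdot 10^{7} i$)
$- N = - (-725977840 + 4782680 i \sqrt{29}) = 725977840 - 4782680 i \sqrt{29}$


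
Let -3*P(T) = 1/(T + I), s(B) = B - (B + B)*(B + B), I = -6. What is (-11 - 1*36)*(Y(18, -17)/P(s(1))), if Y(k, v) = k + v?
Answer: -1269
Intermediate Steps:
s(B) = B - 4*B² (s(B) = B - 2*B*2*B = B - 4*B²)
P(T) = -1/(3*(-6 + T)) (P(T) = -1/(3*(T - 6)) = -1/(3*(-6 + T)))
(-11 - 1*36)*(Y(18, -17)/P(s(1))) = (-11 - 1*36)*((18 - 17)/((-1/(-18 + 3*(1*(1 - 4*1)))))) = (-11 - 36)*(1/(-1/(-18 + 3*(1*(1 - 4))))) = -47/((-1/(-18 + 3*(1*(-3))))) = -47/((-1/(-18 + 3*(-3)))) = -47/((-1/(-18 - 9))) = -47/((-1/(-27))) = -47/((-1*(-1/27))) = -47/1/27 = -47*27 = -1269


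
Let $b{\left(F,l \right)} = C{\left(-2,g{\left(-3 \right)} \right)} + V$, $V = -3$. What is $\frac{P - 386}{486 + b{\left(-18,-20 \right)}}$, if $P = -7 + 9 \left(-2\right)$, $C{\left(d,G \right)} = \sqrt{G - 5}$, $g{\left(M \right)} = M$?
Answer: $- \frac{198513}{233297} + \frac{822 i \sqrt{2}}{233297} \approx -0.8509 + 0.0049829 i$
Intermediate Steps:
$C{\left(d,G \right)} = \sqrt{-5 + G}$
$b{\left(F,l \right)} = -3 + 2 i \sqrt{2}$ ($b{\left(F,l \right)} = \sqrt{-5 - 3} - 3 = \sqrt{-8} - 3 = 2 i \sqrt{2} - 3 = -3 + 2 i \sqrt{2}$)
$P = -25$ ($P = -7 - 18 = -25$)
$\frac{P - 386}{486 + b{\left(-18,-20 \right)}} = \frac{-25 - 386}{486 - \left(3 - 2 i \sqrt{2}\right)} = - \frac{411}{483 + 2 i \sqrt{2}}$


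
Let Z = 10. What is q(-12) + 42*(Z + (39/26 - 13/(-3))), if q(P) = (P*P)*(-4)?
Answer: 89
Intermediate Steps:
q(P) = -4*P² (q(P) = P²*(-4) = -4*P²)
q(-12) + 42*(Z + (39/26 - 13/(-3))) = -4*(-12)² + 42*(10 + (39/26 - 13/(-3))) = -4*144 + 42*(10 + (39*(1/26) - 13*(-⅓))) = -576 + 42*(10 + (3/2 + 13/3)) = -576 + 42*(10 + 35/6) = -576 + 42*(95/6) = -576 + 665 = 89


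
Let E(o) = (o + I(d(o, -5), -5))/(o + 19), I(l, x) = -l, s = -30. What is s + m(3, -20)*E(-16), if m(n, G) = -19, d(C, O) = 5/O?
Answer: 65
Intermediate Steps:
E(o) = (1 + o)/(19 + o) (E(o) = (o - 5/(-5))/(o + 19) = (o - 5*(-1)/5)/(19 + o) = (o - 1*(-1))/(19 + o) = (o + 1)/(19 + o) = (1 + o)/(19 + o))
s + m(3, -20)*E(-16) = -30 - 19*(1 - 16)/(19 - 16) = -30 - 19*(-15)/3 = -30 - 19*(-5) = -30 + 95 = 65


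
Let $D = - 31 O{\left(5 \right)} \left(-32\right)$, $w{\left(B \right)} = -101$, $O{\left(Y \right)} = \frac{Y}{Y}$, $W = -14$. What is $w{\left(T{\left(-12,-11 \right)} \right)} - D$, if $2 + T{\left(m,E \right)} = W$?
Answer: $-1093$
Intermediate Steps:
$T{\left(m,E \right)} = -16$ ($T{\left(m,E \right)} = -2 - 14 = -16$)
$O{\left(Y \right)} = 1$
$D = 992$ ($D = \left(-31\right) 1 \left(-32\right) = \left(-31\right) \left(-32\right) = 992$)
$w{\left(T{\left(-12,-11 \right)} \right)} - D = -101 - 992 = -1093$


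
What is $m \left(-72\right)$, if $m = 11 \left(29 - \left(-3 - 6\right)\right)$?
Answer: $-30096$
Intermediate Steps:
$m = 418$ ($m = 11 \left(29 - -9\right) = 11 \left(29 + \left(-3 + 12\right)\right) = 11 \left(29 + 9\right) = 11 \cdot 38 = 418$)
$m \left(-72\right) = 418 \left(-72\right) = -30096$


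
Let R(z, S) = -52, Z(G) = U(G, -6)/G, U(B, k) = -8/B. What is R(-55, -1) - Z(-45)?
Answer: -105292/2025 ≈ -51.996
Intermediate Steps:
Z(G) = -8/G² (Z(G) = (-8/G)/G = -8/G²)
R(-55, -1) - Z(-45) = -52 - (-8)/(-45)² = -52 - (-8)/2025 = -52 - 1*(-8/2025) = -52 + 8/2025 = -105292/2025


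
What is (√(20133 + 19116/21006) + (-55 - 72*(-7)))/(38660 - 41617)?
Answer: -449/2957 - √3046683399/1150273 ≈ -0.19983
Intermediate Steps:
(√(20133 + 19116/21006) + (-55 - 72*(-7)))/(38660 - 41617) = (√(20133 + 19116*(1/21006)) + (-55 + 504))/(-2957) = (√(20133 + 354/389) + 449)*(-1/2957) = (√(7832091/389) + 449)*(-1/2957) = (√3046683399/389 + 449)*(-1/2957) = (449 + √3046683399/389)*(-1/2957) = -449/2957 - √3046683399/1150273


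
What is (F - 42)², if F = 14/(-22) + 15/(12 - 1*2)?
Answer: 819025/484 ≈ 1692.2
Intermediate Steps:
F = 19/22 (F = 14*(-1/22) + 15/(12 - 2) = -7/11 + 15/10 = -7/11 + 15*(⅒) = -7/11 + 3/2 = 19/22 ≈ 0.86364)
(F - 42)² = (19/22 - 42)² = (-905/22)² = 819025/484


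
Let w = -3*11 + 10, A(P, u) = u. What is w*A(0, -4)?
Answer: 92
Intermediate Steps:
w = -23 (w = -33 + 10 = -23)
w*A(0, -4) = -23*(-4) = 92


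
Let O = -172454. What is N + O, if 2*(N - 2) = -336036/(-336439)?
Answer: -58019410410/336439 ≈ -1.7245e+5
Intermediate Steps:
N = 840896/336439 (N = 2 + (-336036/(-336439))/2 = 2 + (-336036*(-1/336439))/2 = 2 + (½)*(336036/336439) = 2 + 168018/336439 = 840896/336439 ≈ 2.4994)
N + O = 840896/336439 - 172454 = -58019410410/336439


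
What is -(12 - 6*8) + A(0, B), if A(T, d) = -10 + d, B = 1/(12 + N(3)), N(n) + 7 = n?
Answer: 209/8 ≈ 26.125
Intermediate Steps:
N(n) = -7 + n
B = ⅛ (B = 1/(12 + (-7 + 3)) = 1/(12 - 4) = 1/8 = ⅛ ≈ 0.12500)
-(12 - 6*8) + A(0, B) = -(12 - 6*8) + (-10 + ⅛) = -(12 - 48) - 79/8 = -1*(-36) - 79/8 = 36 - 79/8 = 209/8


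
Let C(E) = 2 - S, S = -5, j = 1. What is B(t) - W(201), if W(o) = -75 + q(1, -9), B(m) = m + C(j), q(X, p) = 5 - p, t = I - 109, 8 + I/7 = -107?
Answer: -846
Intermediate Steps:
I = -805 (I = -56 + 7*(-107) = -56 - 749 = -805)
t = -914 (t = -805 - 109 = -914)
C(E) = 7 (C(E) = 2 - 1*(-5) = 2 + 5 = 7)
B(m) = 7 + m (B(m) = m + 7 = 7 + m)
W(o) = -61 (W(o) = -75 + (5 - 1*(-9)) = -75 + (5 + 9) = -75 + 14 = -61)
B(t) - W(201) = (7 - 914) - 1*(-61) = -907 + 61 = -846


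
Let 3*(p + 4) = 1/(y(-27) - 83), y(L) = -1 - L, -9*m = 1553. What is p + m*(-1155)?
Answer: 34079900/171 ≈ 1.9930e+5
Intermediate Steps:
m = -1553/9 (m = -⅑*1553 = -1553/9 ≈ -172.56)
p = -685/171 (p = -4 + 1/(3*((-1 - 1*(-27)) - 83)) = -4 + 1/(3*((-1 + 27) - 83)) = -4 + 1/(3*(26 - 83)) = -4 + (⅓)/(-57) = -4 + (⅓)*(-1/57) = -4 - 1/171 = -685/171 ≈ -4.0058)
p + m*(-1155) = -685/171 - 1553/9*(-1155) = -685/171 + 597905/3 = 34079900/171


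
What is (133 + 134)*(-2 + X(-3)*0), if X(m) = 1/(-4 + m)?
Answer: -534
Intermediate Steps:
(133 + 134)*(-2 + X(-3)*0) = (133 + 134)*(-2 + 0/(-4 - 3)) = 267*(-2 + 0/(-7)) = 267*(-2 - 1/7*0) = 267*(-2 + 0) = 267*(-2) = -534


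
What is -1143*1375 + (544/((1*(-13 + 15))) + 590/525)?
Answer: -164991947/105 ≈ -1.5714e+6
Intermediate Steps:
-1143*1375 + (544/((1*(-13 + 15))) + 590/525) = -1571625 + (544/((1*2)) + 590*(1/525)) = -1571625 + (544/2 + 118/105) = -1571625 + (544*(½) + 118/105) = -1571625 + (272 + 118/105) = -1571625 + 28678/105 = -164991947/105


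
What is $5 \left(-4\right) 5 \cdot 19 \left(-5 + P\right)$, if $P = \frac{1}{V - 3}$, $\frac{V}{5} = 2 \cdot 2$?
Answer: $\frac{159600}{17} \approx 9388.2$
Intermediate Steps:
$V = 20$ ($V = 5 \cdot 2 \cdot 2 = 5 \cdot 4 = 20$)
$P = \frac{1}{17}$ ($P = \frac{1}{20 - 3} = \frac{1}{17} \approx 0.058824$)
$5 \left(-4\right) 5 \cdot 19 \left(-5 + P\right) = 5 \left(-4\right) 5 \cdot 19 \left(-5 + \frac{1}{17}\right) = \left(-20\right) 5 \cdot 19 \left(- \frac{84}{17}\right) = \left(-100\right) \left(- \frac{1596}{17}\right) = \frac{159600}{17}$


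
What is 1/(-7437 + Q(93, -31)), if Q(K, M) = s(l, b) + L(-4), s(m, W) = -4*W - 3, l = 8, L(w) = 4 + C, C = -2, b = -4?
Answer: -1/7422 ≈ -0.00013473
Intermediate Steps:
L(w) = 2 (L(w) = 4 - 2 = 2)
s(m, W) = -3 - 4*W
Q(K, M) = 15 (Q(K, M) = (-3 - 4*(-4)) + 2 = (-3 + 16) + 2 = 13 + 2 = 15)
1/(-7437 + Q(93, -31)) = 1/(-7437 + 15) = 1/(-7422) = -1/7422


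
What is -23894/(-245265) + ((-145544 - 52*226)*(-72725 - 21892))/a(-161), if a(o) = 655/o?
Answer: -117538001435485742/32129715 ≈ -3.6582e+9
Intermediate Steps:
-23894/(-245265) + ((-145544 - 52*226)*(-72725 - 21892))/a(-161) = -23894/(-245265) + ((-145544 - 52*226)*(-72725 - 21892))/((655/(-161))) = -23894*(-1/245265) + ((-145544 - 11752)*(-94617))/((655*(-1/161))) = 23894/245265 + (-157296*(-94617))/(-655/161) = 23894/245265 + 14882875632*(-161/655) = 23894/245265 - 2396142976752/655 = -117538001435485742/32129715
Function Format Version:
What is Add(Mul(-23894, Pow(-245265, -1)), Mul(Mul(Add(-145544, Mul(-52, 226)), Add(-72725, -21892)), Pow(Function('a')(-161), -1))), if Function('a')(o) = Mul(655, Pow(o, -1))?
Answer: Rational(-117538001435485742, 32129715) ≈ -3.6582e+9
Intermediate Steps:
Add(Mul(-23894, Pow(-245265, -1)), Mul(Mul(Add(-145544, Mul(-52, 226)), Add(-72725, -21892)), Pow(Function('a')(-161), -1))) = Add(Mul(-23894, Pow(-245265, -1)), Mul(Mul(Add(-145544, Mul(-52, 226)), Add(-72725, -21892)), Pow(Mul(655, Pow(-161, -1)), -1))) = Add(Mul(-23894, Rational(-1, 245265)), Mul(Mul(Add(-145544, -11752), -94617), Pow(Mul(655, Rational(-1, 161)), -1))) = Add(Rational(23894, 245265), Mul(Mul(-157296, -94617), Pow(Rational(-655, 161), -1))) = Add(Rational(23894, 245265), Mul(14882875632, Rational(-161, 655))) = Add(Rational(23894, 245265), Rational(-2396142976752, 655)) = Rational(-117538001435485742, 32129715)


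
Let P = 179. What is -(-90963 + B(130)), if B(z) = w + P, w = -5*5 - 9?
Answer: 90818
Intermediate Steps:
w = -34 (w = -25 - 9 = -34)
B(z) = 145 (B(z) = -34 + 179 = 145)
-(-90963 + B(130)) = -(-90963 + 145) = -1*(-90818) = 90818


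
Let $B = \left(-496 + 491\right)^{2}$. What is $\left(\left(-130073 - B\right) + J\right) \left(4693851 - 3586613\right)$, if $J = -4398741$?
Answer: $-5014502636682$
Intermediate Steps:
$B = 25$ ($B = \left(-5\right)^{2} = 25$)
$\left(\left(-130073 - B\right) + J\right) \left(4693851 - 3586613\right) = \left(\left(-130073 - 25\right) - 4398741\right) \left(4693851 - 3586613\right) = \left(\left(-130073 - 25\right) - 4398741\right) 1107238 = \left(-130098 - 4398741\right) 1107238 = \left(-4528839\right) 1107238 = -5014502636682$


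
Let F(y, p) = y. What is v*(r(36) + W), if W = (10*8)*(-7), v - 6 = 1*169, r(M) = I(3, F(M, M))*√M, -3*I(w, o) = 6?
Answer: -100100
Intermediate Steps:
I(w, o) = -2 (I(w, o) = -⅓*6 = -2)
r(M) = -2*√M
v = 175 (v = 6 + 1*169 = 6 + 169 = 175)
W = -560 (W = 80*(-7) = -560)
v*(r(36) + W) = 175*(-2*√36 - 560) = 175*(-2*6 - 560) = 175*(-12 - 560) = 175*(-572) = -100100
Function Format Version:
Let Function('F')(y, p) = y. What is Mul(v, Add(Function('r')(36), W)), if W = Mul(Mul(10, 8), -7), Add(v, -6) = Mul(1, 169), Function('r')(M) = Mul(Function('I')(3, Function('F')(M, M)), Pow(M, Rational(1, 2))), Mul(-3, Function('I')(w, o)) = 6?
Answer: -100100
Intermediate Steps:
Function('I')(w, o) = -2 (Function('I')(w, o) = Mul(Rational(-1, 3), 6) = -2)
Function('r')(M) = Mul(-2, Pow(M, Rational(1, 2)))
v = 175 (v = Add(6, Mul(1, 169)) = Add(6, 169) = 175)
W = -560 (W = Mul(80, -7) = -560)
Mul(v, Add(Function('r')(36), W)) = Mul(175, Add(Mul(-2, Pow(36, Rational(1, 2))), -560)) = Mul(175, Add(Mul(-2, 6), -560)) = Mul(175, Add(-12, -560)) = Mul(175, -572) = -100100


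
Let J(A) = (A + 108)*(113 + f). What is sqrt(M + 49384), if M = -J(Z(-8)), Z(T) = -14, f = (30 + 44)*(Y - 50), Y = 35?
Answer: sqrt(143102) ≈ 378.29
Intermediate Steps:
f = -1110 (f = (30 + 44)*(35 - 50) = 74*(-15) = -1110)
J(A) = -107676 - 997*A (J(A) = (A + 108)*(113 - 1110) = (108 + A)*(-997) = -107676 - 997*A)
M = 93718 (M = -(-107676 - 997*(-14)) = -(-107676 + 13958) = -1*(-93718) = 93718)
sqrt(M + 49384) = sqrt(93718 + 49384) = sqrt(143102)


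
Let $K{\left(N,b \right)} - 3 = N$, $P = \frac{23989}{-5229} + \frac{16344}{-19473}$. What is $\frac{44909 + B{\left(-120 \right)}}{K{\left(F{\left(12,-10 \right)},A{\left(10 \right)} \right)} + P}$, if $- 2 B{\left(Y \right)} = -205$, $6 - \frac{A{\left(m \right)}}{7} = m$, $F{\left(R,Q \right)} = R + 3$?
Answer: $\frac{436501451871}{121927346} \approx 3580.0$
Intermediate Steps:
$F{\left(R,Q \right)} = 3 + R$
$A{\left(m \right)} = 42 - 7 m$
$P = - \frac{26314313}{4848777}$ ($P = 23989 \left(- \frac{1}{5229}\right) + 16344 \left(- \frac{1}{19473}\right) = - \frac{3427}{747} - \frac{5448}{6491} = - \frac{26314313}{4848777} \approx -5.427$)
$B{\left(Y \right)} = \frac{205}{2}$ ($B{\left(Y \right)} = \left(- \frac{1}{2}\right) \left(-205\right) = \frac{205}{2}$)
$K{\left(N,b \right)} = 3 + N$
$\frac{44909 + B{\left(-120 \right)}}{K{\left(F{\left(12,-10 \right)},A{\left(10 \right)} \right)} + P} = \frac{44909 + \frac{205}{2}}{\left(3 + \left(3 + 12\right)\right) - \frac{26314313}{4848777}} = \frac{90023}{2 \left(\left(3 + 15\right) - \frac{26314313}{4848777}\right)} = \frac{90023}{2 \left(18 - \frac{26314313}{4848777}\right)} = \frac{90023}{2 \cdot \frac{60963673}{4848777}} = \frac{90023}{2} \cdot \frac{4848777}{60963673} = \frac{436501451871}{121927346}$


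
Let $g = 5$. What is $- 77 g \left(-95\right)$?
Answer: $36575$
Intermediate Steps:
$- 77 g \left(-95\right) = \left(-77\right) 5 \left(-95\right) = \left(-385\right) \left(-95\right) = 36575$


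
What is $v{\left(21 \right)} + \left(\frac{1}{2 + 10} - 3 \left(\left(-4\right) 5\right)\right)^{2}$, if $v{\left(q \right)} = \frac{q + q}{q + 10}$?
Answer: $\frac{16121119}{4464} \approx 3611.4$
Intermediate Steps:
$v{\left(q \right)} = \frac{2 q}{10 + q}$
$v{\left(21 \right)} + \left(\frac{1}{2 + 10} - 3 \left(\left(-4\right) 5\right)\right)^{2} = 2 \cdot 21 \frac{1}{10 + 21} + \left(\frac{1}{2 + 10} - 3 \left(\left(-4\right) 5\right)\right)^{2} = 2 \cdot 21 \cdot \frac{1}{31} + \left(\frac{1}{12} - -60\right)^{2} = 2 \cdot 21 \cdot \frac{1}{31} + \left(\frac{1}{12} + 60\right)^{2} = \frac{42}{31} + \left(\frac{721}{12}\right)^{2} = \frac{42}{31} + \frac{519841}{144} = \frac{16121119}{4464}$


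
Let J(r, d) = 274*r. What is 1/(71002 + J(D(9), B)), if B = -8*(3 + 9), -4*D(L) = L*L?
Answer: 2/130907 ≈ 1.5278e-5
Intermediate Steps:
D(L) = -L**2/4 (D(L) = -L*L/4 = -L**2/4)
B = -96 (B = -8*12 = -96)
1/(71002 + J(D(9), B)) = 1/(71002 + 274*(-1/4*9**2)) = 1/(71002 + 274*(-1/4*81)) = 1/(71002 + 274*(-81/4)) = 1/(71002 - 11097/2) = 1/(130907/2) = 2/130907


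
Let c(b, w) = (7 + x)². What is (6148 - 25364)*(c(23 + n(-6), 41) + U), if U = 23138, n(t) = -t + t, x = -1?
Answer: -445311584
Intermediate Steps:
n(t) = 0
c(b, w) = 36 (c(b, w) = (7 - 1)² = 6² = 36)
(6148 - 25364)*(c(23 + n(-6), 41) + U) = (6148 - 25364)*(36 + 23138) = -19216*23174 = -445311584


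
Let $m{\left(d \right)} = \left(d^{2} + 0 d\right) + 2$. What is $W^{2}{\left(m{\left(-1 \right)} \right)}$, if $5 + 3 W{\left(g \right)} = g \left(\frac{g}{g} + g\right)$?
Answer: $\frac{49}{9} \approx 5.4444$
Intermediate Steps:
$m{\left(d \right)} = 2 + d^{2}$ ($m{\left(d \right)} = \left(d^{2} + 0\right) + 2 = d^{2} + 2 = 2 + d^{2}$)
$W{\left(g \right)} = - \frac{5}{3} + \frac{g \left(1 + g\right)}{3}$ ($W{\left(g \right)} = - \frac{5}{3} + \frac{g \left(\frac{g}{g} + g\right)}{3} = - \frac{5}{3} + \frac{g \left(1 + g\right)}{3}$)
$W^{2}{\left(m{\left(-1 \right)} \right)} = \left(- \frac{5}{3} + \frac{2 + \left(-1\right)^{2}}{3} + \frac{\left(2 + \left(-1\right)^{2}\right)^{2}}{3}\right)^{2} = \left(- \frac{5}{3} + \frac{2 + 1}{3} + \frac{\left(2 + 1\right)^{2}}{3}\right)^{2} = \left(- \frac{5}{3} + \frac{1}{3} \cdot 3 + \frac{3^{2}}{3}\right)^{2} = \left(- \frac{5}{3} + 1 + \frac{1}{3} \cdot 9\right)^{2} = \left(- \frac{5}{3} + 1 + 3\right)^{2} = \left(\frac{7}{3}\right)^{2} = \frac{49}{9}$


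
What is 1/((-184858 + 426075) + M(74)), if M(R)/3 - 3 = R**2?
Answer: 1/257654 ≈ 3.8812e-6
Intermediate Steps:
M(R) = 9 + 3*R**2
1/((-184858 + 426075) + M(74)) = 1/((-184858 + 426075) + (9 + 3*74**2)) = 1/(241217 + (9 + 3*5476)) = 1/(241217 + (9 + 16428)) = 1/(241217 + 16437) = 1/257654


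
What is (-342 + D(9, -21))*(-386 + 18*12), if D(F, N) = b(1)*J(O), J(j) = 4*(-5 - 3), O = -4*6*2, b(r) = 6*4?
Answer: 188700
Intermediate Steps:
b(r) = 24
O = -48 (O = -24*2 = -48)
J(j) = -32 (J(j) = 4*(-8) = -32)
D(F, N) = -768 (D(F, N) = 24*(-32) = -768)
(-342 + D(9, -21))*(-386 + 18*12) = (-342 - 768)*(-386 + 18*12) = -1110*(-386 + 216) = -1110*(-170) = 188700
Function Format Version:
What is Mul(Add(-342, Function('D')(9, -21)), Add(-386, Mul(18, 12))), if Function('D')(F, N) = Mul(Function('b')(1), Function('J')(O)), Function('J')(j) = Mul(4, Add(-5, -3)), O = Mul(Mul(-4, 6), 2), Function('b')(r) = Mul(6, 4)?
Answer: 188700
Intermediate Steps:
Function('b')(r) = 24
O = -48 (O = Mul(-24, 2) = -48)
Function('J')(j) = -32 (Function('J')(j) = Mul(4, -8) = -32)
Function('D')(F, N) = -768 (Function('D')(F, N) = Mul(24, -32) = -768)
Mul(Add(-342, Function('D')(9, -21)), Add(-386, Mul(18, 12))) = Mul(Add(-342, -768), Add(-386, Mul(18, 12))) = Mul(-1110, Add(-386, 216)) = Mul(-1110, -170) = 188700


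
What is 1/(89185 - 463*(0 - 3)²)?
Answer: 1/85018 ≈ 1.1762e-5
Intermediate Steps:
1/(89185 - 463*(0 - 3)²) = 1/(89185 - 463*(-3)²) = 1/(89185 - 463*9) = 1/(89185 - 4167) = 1/85018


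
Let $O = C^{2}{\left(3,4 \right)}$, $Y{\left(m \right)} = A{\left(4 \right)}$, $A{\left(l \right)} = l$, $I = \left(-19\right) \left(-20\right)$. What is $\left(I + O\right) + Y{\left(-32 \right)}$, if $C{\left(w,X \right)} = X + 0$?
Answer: $400$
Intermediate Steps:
$I = 380$
$Y{\left(m \right)} = 4$
$C{\left(w,X \right)} = X$
$O = 16$ ($O = 4^{2} = 16$)
$\left(I + O\right) + Y{\left(-32 \right)} = \left(380 + 16\right) + 4 = 396 + 4 = 400$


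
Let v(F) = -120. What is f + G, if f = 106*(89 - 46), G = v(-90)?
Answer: 4438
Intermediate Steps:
G = -120
f = 4558 (f = 106*43 = 4558)
f + G = 4558 - 120 = 4438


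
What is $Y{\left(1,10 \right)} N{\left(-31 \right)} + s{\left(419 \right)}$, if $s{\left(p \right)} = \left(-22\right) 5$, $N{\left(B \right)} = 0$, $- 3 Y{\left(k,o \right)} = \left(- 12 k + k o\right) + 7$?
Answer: $-110$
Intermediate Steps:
$Y{\left(k,o \right)} = - \frac{7}{3} + 4 k - \frac{k o}{3}$ ($Y{\left(k,o \right)} = - \frac{\left(- 12 k + k o\right) + 7}{3} = - \frac{7 - 12 k + k o}{3} = - \frac{7}{3} + 4 k - \frac{k o}{3}$)
$s{\left(p \right)} = -110$
$Y{\left(1,10 \right)} N{\left(-31 \right)} + s{\left(419 \right)} = \left(- \frac{7}{3} + 4 \cdot 1 - \frac{1}{3} \cdot 10\right) 0 - 110 = \left(- \frac{7}{3} + 4 - \frac{10}{3}\right) 0 - 110 = \left(- \frac{5}{3}\right) 0 - 110 = 0 - 110 = -110$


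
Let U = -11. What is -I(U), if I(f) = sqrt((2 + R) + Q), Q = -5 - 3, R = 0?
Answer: -I*sqrt(6) ≈ -2.4495*I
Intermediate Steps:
Q = -8
I(f) = I*sqrt(6) (I(f) = sqrt((2 + 0) - 8) = sqrt(2 - 8) = sqrt(-6) = I*sqrt(6))
-I(U) = -I*sqrt(6)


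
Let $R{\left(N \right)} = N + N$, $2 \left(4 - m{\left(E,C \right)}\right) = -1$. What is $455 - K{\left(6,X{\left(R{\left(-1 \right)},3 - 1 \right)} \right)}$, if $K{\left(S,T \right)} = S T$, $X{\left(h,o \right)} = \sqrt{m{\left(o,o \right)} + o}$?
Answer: $455 - 3 \sqrt{26} \approx 439.7$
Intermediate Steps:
$m{\left(E,C \right)} = \frac{9}{2}$ ($m{\left(E,C \right)} = 4 - - \frac{1}{2} = 4 + \frac{1}{2} = \frac{9}{2}$)
$R{\left(N \right)} = 2 N$
$X{\left(h,o \right)} = \sqrt{\frac{9}{2} + o}$
$455 - K{\left(6,X{\left(R{\left(-1 \right)},3 - 1 \right)} \right)} = 455 - 6 \frac{\sqrt{18 + 4 \left(3 - 1\right)}}{2} = 455 - 6 \frac{\sqrt{18 + 4 \cdot 2}}{2} = 455 - 6 \frac{\sqrt{18 + 8}}{2} = 455 - 6 \frac{\sqrt{26}}{2} = 455 - 3 \sqrt{26}$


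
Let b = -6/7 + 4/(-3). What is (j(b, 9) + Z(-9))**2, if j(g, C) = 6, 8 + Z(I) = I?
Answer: 121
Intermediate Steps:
Z(I) = -8 + I
b = -46/21 (b = -6*1/7 + 4*(-1/3) = -6/7 - 4/3 = -46/21 ≈ -2.1905)
(j(b, 9) + Z(-9))**2 = (6 + (-8 - 9))**2 = (6 - 17)**2 = (-11)**2 = 121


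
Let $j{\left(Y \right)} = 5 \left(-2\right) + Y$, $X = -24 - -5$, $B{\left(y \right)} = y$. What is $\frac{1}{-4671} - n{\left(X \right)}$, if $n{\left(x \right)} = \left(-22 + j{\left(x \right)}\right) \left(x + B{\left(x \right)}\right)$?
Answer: $- \frac{9052399}{4671} \approx -1938.0$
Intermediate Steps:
$X = -19$ ($X = -24 + 5 = -19$)
$j{\left(Y \right)} = -10 + Y$
$n{\left(x \right)} = 2 x \left(-32 + x\right)$ ($n{\left(x \right)} = \left(-22 + \left(-10 + x\right)\right) \left(x + x\right) = \left(-32 + x\right) 2 x = 2 x \left(-32 + x\right)$)
$\frac{1}{-4671} - n{\left(X \right)} = \frac{1}{-4671} - 2 \left(-19\right) \left(-32 - 19\right) = - \frac{1}{4671} - 2 \left(-19\right) \left(-51\right) = - \frac{1}{4671} - 1938 = - \frac{9052399}{4671}$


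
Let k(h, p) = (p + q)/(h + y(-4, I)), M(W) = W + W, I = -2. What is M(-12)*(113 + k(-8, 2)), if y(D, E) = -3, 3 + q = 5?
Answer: -29736/11 ≈ -2703.3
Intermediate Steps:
q = 2 (q = -3 + 5 = 2)
M(W) = 2*W
k(h, p) = (2 + p)/(-3 + h) (k(h, p) = (p + 2)/(h - 3) = (2 + p)/(-3 + h))
M(-12)*(113 + k(-8, 2)) = (2*(-12))*(113 + (2 + 2)/(-3 - 8)) = -24*(113 + 4/(-11)) = -24*(113 - 1/11*4) = -24*(113 - 4/11) = -24*1239/11 = -29736/11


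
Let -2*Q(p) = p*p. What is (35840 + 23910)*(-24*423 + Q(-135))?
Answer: -1151053875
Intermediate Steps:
Q(p) = -p**2/2 (Q(p) = -p*p/2 = -p**2/2)
(35840 + 23910)*(-24*423 + Q(-135)) = (35840 + 23910)*(-24*423 - 1/2*(-135)**2) = 59750*(-10152 - 1/2*18225) = 59750*(-10152 - 18225/2) = 59750*(-38529/2) = -1151053875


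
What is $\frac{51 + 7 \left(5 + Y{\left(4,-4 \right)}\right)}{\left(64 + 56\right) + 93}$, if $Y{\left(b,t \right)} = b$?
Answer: $\frac{38}{71} \approx 0.53521$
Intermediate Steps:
$\frac{51 + 7 \left(5 + Y{\left(4,-4 \right)}\right)}{\left(64 + 56\right) + 93} = \frac{51 + 7 \left(5 + 4\right)}{\left(64 + 56\right) + 93} = \frac{51 + 7 \cdot 9}{120 + 93} = \frac{51 + 63}{213} = 114 \cdot \frac{1}{213} = \frac{38}{71}$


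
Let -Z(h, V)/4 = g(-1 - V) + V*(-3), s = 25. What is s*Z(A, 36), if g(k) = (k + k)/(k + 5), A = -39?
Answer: 42275/4 ≈ 10569.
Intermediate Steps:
g(k) = 2*k/(5 + k) (g(k) = (2*k)/(5 + k) = 2*k/(5 + k))
Z(h, V) = 12*V - 8*(-1 - V)/(4 - V) (Z(h, V) = -4*(2*(-1 - V)/(5 + (-1 - V)) + V*(-3)) = -4*(2*(-1 - V)/(4 - V) - 3*V) = -4*(-3*V + 2*(-1 - V)/(4 - V)) = 12*V - 8*(-1 - V)/(4 - V))
s*Z(A, 36) = 25*(4*(-2 - 14*36 + 3*36²)/(-4 + 36)) = 25*(4*(-2 - 504 + 3*1296)/32) = 25*(4*(1/32)*(-2 - 504 + 3888)) = 25*(4*(1/32)*3382) = 25*(1691/4) = 42275/4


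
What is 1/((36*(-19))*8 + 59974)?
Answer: 1/54502 ≈ 1.8348e-5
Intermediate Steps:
1/((36*(-19))*8 + 59974) = 1/(-684*8 + 59974) = 1/(-5472 + 59974) = 1/54502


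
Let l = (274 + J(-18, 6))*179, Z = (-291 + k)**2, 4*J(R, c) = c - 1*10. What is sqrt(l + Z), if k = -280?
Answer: 2*sqrt(93727) ≈ 612.30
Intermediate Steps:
J(R, c) = -5/2 + c/4 (J(R, c) = (c - 1*10)/4 = (c - 10)/4 = (-10 + c)/4 = -5/2 + c/4)
Z = 326041 (Z = (-291 - 280)**2 = (-571)**2 = 326041)
l = 48867 (l = (274 + (-5/2 + (1/4)*6))*179 = (274 + (-5/2 + 3/2))*179 = (274 - 1)*179 = 273*179 = 48867)
sqrt(l + Z) = sqrt(48867 + 326041) = sqrt(374908) = 2*sqrt(93727)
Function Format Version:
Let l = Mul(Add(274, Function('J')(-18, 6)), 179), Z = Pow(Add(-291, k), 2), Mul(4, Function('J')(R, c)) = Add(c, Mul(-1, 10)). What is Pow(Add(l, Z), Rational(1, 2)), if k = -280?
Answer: Mul(2, Pow(93727, Rational(1, 2))) ≈ 612.30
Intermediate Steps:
Function('J')(R, c) = Add(Rational(-5, 2), Mul(Rational(1, 4), c)) (Function('J')(R, c) = Mul(Rational(1, 4), Add(c, Mul(-1, 10))) = Mul(Rational(1, 4), Add(c, -10)) = Mul(Rational(1, 4), Add(-10, c)) = Add(Rational(-5, 2), Mul(Rational(1, 4), c)))
Z = 326041 (Z = Pow(Add(-291, -280), 2) = Pow(-571, 2) = 326041)
l = 48867 (l = Mul(Add(274, Add(Rational(-5, 2), Mul(Rational(1, 4), 6))), 179) = Mul(Add(274, Add(Rational(-5, 2), Rational(3, 2))), 179) = Mul(Add(274, -1), 179) = Mul(273, 179) = 48867)
Pow(Add(l, Z), Rational(1, 2)) = Pow(Add(48867, 326041), Rational(1, 2)) = Pow(374908, Rational(1, 2)) = Mul(2, Pow(93727, Rational(1, 2)))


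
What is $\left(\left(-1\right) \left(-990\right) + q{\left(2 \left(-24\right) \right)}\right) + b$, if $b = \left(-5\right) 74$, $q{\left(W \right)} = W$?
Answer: $572$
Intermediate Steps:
$b = -370$
$\left(\left(-1\right) \left(-990\right) + q{\left(2 \left(-24\right) \right)}\right) + b = \left(\left(-1\right) \left(-990\right) + 2 \left(-24\right)\right) - 370 = \left(990 - 48\right) - 370 = 942 - 370 = 572$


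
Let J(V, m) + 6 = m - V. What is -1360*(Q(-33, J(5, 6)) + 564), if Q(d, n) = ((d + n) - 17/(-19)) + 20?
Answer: -14131760/19 ≈ -7.4378e+5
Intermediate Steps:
J(V, m) = -6 + m - V (J(V, m) = -6 + (m - V) = -6 + m - V)
Q(d, n) = 397/19 + d + n (Q(d, n) = ((d + n) - 17*(-1/19)) + 20 = ((d + n) + 17/19) + 20 = (17/19 + d + n) + 20 = 397/19 + d + n)
-1360*(Q(-33, J(5, 6)) + 564) = -1360*((397/19 - 33 + (-6 + 6 - 1*5)) + 564) = -1360*((397/19 - 33 + (-6 + 6 - 5)) + 564) = -1360*((397/19 - 33 - 5) + 564) = -1360*(-325/19 + 564) = -1360*10391/19 = -14131760/19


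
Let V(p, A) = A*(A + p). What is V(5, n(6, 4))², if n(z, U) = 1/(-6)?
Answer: 841/1296 ≈ 0.64892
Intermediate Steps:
n(z, U) = -⅙
V(5, n(6, 4))² = (-(-⅙ + 5)/6)² = (-⅙*29/6)² = (-29/36)² = 841/1296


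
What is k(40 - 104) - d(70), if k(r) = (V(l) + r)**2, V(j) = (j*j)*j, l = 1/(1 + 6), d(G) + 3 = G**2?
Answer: -94280752/117649 ≈ -801.37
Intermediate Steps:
d(G) = -3 + G**2
l = 1/7 ≈ 0.14286
V(j) = j**3 (V(j) = j**2*j = j**3)
k(r) = (1/343 + r)**2 (k(r) = ((1/7)**3 + r)**2 = (1/343 + r)**2)
k(40 - 104) - d(70) = (1 + 343*(40 - 104))**2/117649 - (-3 + 70**2) = (1 + 343*(-64))**2/117649 - (-3 + 4900) = (1 - 21952)**2/117649 - 1*4897 = (1/117649)*(-21951)**2 - 4897 = (1/117649)*481846401 - 4897 = 481846401/117649 - 4897 = -94280752/117649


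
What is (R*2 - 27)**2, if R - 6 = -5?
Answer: 625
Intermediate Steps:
R = 1 (R = 6 - 5 = 1)
(R*2 - 27)**2 = (1*2 - 27)**2 = (2 - 27)**2 = (-25)**2 = 625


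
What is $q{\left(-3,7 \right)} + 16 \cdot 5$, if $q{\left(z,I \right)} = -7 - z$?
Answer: $76$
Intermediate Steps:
$q{\left(-3,7 \right)} + 16 \cdot 5 = \left(-7 - -3\right) + 16 \cdot 5 = \left(-7 + 3\right) + 80 = -4 + 80 = 76$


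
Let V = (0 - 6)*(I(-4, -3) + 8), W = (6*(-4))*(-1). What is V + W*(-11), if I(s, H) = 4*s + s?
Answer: -192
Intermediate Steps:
I(s, H) = 5*s
W = 24 (W = -24*(-1) = 24)
V = 72 (V = (0 - 6)*(5*(-4) + 8) = -6*(-20 + 8) = -6*(-12) = 72)
V + W*(-11) = 72 + 24*(-11) = 72 - 264 = -192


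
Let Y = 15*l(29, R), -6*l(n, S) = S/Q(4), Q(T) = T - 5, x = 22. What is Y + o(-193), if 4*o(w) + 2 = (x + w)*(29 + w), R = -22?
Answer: 13911/2 ≈ 6955.5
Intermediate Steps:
Q(T) = -5 + T
l(n, S) = S/6 (l(n, S) = -S/(6*(-5 + 4)) = -S/(6*(-1)) = -S*(-1)/6 = -(-1)*S/6 = S/6)
Y = -55 (Y = 15*((⅙)*(-22)) = 15*(-11/3) = -55)
o(w) = -½ + (22 + w)*(29 + w)/4 (o(w) = -½ + ((22 + w)*(29 + w))/4 = -½ + (22 + w)*(29 + w)/4)
Y + o(-193) = -55 + (159 + (¼)*(-193)² + (51/4)*(-193)) = -55 + (159 + (¼)*37249 - 9843/4) = -55 + (159 + 37249/4 - 9843/4) = -55 + 14021/2 = 13911/2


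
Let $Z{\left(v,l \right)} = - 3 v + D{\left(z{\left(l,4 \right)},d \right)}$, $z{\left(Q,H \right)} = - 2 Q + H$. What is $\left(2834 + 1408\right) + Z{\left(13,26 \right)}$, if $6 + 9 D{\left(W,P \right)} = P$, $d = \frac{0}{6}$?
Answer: $\frac{12607}{3} \approx 4202.3$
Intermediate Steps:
$d = 0$ ($d = 0 \cdot \frac{1}{6} = 0$)
$z{\left(Q,H \right)} = H - 2 Q$
$D{\left(W,P \right)} = - \frac{2}{3} + \frac{P}{9}$
$Z{\left(v,l \right)} = - \frac{2}{3} - 3 v$ ($Z{\left(v,l \right)} = - 3 v + \left(- \frac{2}{3} + \frac{1}{9} \cdot 0\right) = - 3 v + \left(- \frac{2}{3} + 0\right) = - 3 v - \frac{2}{3} = - \frac{2}{3} - 3 v$)
$\left(2834 + 1408\right) + Z{\left(13,26 \right)} = \left(2834 + 1408\right) - \frac{119}{3} = 4242 - \frac{119}{3} = \frac{12607}{3}$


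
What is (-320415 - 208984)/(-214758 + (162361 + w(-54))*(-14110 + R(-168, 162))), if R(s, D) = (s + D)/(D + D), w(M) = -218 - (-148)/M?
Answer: 59374134/256609886287 ≈ 0.00023138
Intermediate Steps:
w(M) = -218 + 148/M
R(s, D) = (D + s)/(2*D) (R(s, D) = (D + s)/((2*D)) = (D + s)*(1/(2*D)) = (D + s)/(2*D))
(-320415 - 208984)/(-214758 + (162361 + w(-54))*(-14110 + R(-168, 162))) = (-320415 - 208984)/(-214758 + (162361 + (-218 + 148/(-54)))*(-14110 + (1/2)*(162 - 168)/162)) = -529399/(-214758 + (162361 + (-218 + 148*(-1/54)))*(-14110 + (1/2)*(1/162)*(-6))) = -529399/(-214758 + (162361 + (-218 - 74/27))*(-14110 - 1/54)) = -529399/(-214758 + (162361 - 5960/27)*(-761941/54)) = -529399/(-214758 + (4377787/27)*(-761941/54)) = -529399/(-214758 - 3335615404567/1458) = -529399/(-3335928521731/1458) = -529399*(-1458/3335928521731) = 59374134/256609886287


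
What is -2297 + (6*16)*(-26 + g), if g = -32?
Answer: -7865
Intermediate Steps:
-2297 + (6*16)*(-26 + g) = -2297 + (6*16)*(-26 - 32) = -2297 + 96*(-58) = -2297 - 5568 = -7865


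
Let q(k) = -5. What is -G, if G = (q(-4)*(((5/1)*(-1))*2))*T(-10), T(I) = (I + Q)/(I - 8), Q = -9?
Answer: -475/9 ≈ -52.778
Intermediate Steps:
T(I) = (-9 + I)/(-8 + I) (T(I) = (I - 9)/(I - 8) = (-9 + I)/(-8 + I))
G = 475/9 (G = (-5*(5/1)*(-1)*2)*((-9 - 10)/(-8 - 10)) = (-5*(5*1)*(-1)*2)*(-19/(-18)) = (-5*5*(-1)*2)*(-1/18*(-19)) = -(-25)*2*(19/18) = -5*(-10)*(19/18) = 50*(19/18) = 475/9 ≈ 52.778)
-G = -1*475/9 = -475/9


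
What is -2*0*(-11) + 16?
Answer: 16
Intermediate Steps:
-2*0*(-11) + 16 = 0*(-11) + 16 = 0 + 16 = 16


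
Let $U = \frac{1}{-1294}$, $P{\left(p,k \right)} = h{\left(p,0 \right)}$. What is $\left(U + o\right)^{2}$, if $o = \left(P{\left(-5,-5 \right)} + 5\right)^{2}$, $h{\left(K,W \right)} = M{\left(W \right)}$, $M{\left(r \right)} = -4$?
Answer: $\frac{1671849}{1674436} \approx 0.99846$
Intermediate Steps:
$h{\left(K,W \right)} = -4$
$P{\left(p,k \right)} = -4$
$o = 1$ ($o = \left(-4 + 5\right)^{2} = 1^{2} = 1$)
$U = - \frac{1}{1294} \approx -0.0007728$
$\left(U + o\right)^{2} = \left(- \frac{1}{1294} + 1\right)^{2} = \left(\frac{1293}{1294}\right)^{2} = \frac{1671849}{1674436}$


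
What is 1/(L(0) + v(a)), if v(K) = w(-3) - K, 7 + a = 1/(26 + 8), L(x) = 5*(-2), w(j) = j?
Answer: -34/205 ≈ -0.16585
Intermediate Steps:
L(x) = -10
a = -237/34 (a = -7 + 1/(26 + 8) = -7 + 1/34 = -237/34 ≈ -6.9706)
v(K) = -3 - K
1/(L(0) + v(a)) = 1/(-10 + (-3 - 1*(-237/34))) = 1/(-10 + (-3 + 237/34)) = 1/(-10 + 135/34) = 1/(-205/34) = -34/205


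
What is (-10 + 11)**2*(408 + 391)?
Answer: 799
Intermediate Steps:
(-10 + 11)**2*(408 + 391) = 1**2*799 = 1*799 = 799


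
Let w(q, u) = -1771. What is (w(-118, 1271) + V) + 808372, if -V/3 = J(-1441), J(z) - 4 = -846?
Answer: 809127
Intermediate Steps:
J(z) = -842 (J(z) = 4 - 846 = -842)
V = 2526 (V = -3*(-842) = 2526)
(w(-118, 1271) + V) + 808372 = (-1771 + 2526) + 808372 = 755 + 808372 = 809127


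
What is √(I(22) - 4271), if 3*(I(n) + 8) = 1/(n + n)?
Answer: I*√18639291/66 ≈ 65.414*I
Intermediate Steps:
I(n) = -8 + 1/(6*n) (I(n) = -8 + 1/(3*(n + n)) = -8 + 1/(3*((2*n))) = -8 + (1/(2*n))/3 = -8 + 1/(6*n))
√(I(22) - 4271) = √((-8 + (⅙)/22) - 4271) = √((-8 + (⅙)*(1/22)) - 4271) = √((-8 + 1/132) - 4271) = √(-1055/132 - 4271) = √(-564827/132) = I*√18639291/66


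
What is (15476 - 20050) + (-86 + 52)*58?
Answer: -6546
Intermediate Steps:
(15476 - 20050) + (-86 + 52)*58 = -4574 - 34*58 = -4574 - 1972 = -6546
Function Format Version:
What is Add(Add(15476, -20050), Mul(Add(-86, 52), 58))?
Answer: -6546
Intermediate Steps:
Add(Add(15476, -20050), Mul(Add(-86, 52), 58)) = Add(-4574, Mul(-34, 58)) = Add(-4574, -1972) = -6546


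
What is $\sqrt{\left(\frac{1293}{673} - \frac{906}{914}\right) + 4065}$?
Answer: $\frac{27 \sqrt{527587986473}}{307561} \approx 63.765$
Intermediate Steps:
$\sqrt{\left(\frac{1293}{673} - \frac{906}{914}\right) + 4065} = \sqrt{\left(1293 \cdot \frac{1}{673} - \frac{453}{457}\right) + 4065} = \sqrt{\left(\frac{1293}{673} - \frac{453}{457}\right) + 4065} = \sqrt{\frac{286032}{307561} + 4065} = \sqrt{\frac{1250521497}{307561}} = \frac{27 \sqrt{527587986473}}{307561}$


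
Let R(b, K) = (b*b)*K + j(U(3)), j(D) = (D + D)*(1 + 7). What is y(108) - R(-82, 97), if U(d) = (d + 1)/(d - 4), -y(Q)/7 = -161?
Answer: -651037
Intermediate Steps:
y(Q) = 1127 (y(Q) = -7*(-161) = 1127)
U(d) = (1 + d)/(-4 + d)
j(D) = 16*D (j(D) = (2*D)*8 = 16*D)
R(b, K) = -64 + K*b² (R(b, K) = (b*b)*K + 16*((1 + 3)/(-4 + 3)) = b²*K + 16*(4/(-1)) = K*b² + 16*(-1*4) = K*b² + 16*(-4) = K*b² - 64 = -64 + K*b²)
y(108) - R(-82, 97) = 1127 - (-64 + 97*(-82)²) = 1127 - (-64 + 97*6724) = 1127 - (-64 + 652228) = 1127 - 1*652164 = 1127 - 652164 = -651037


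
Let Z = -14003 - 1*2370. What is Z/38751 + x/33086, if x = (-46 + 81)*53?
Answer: -469833973/1282115586 ≈ -0.36645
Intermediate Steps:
Z = -16373 (Z = -14003 - 2370 = -16373)
x = 1855 (x = 35*53 = 1855)
Z/38751 + x/33086 = -16373/38751 + 1855/33086 = -469833973/1282115586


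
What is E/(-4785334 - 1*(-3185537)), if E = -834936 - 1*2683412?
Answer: 3518348/1599797 ≈ 2.1992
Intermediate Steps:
E = -3518348 (E = -834936 - 2683412 = -3518348)
E/(-4785334 - 1*(-3185537)) = -3518348/(-4785334 - 1*(-3185537)) = -3518348/(-4785334 + 3185537) = -3518348/(-1599797) = -3518348*(-1/1599797) = 3518348/1599797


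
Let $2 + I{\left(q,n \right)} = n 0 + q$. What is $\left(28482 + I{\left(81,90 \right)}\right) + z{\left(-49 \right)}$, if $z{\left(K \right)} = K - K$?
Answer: $28561$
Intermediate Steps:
$I{\left(q,n \right)} = -2 + q$ ($I{\left(q,n \right)} = -2 + \left(n 0 + q\right) = -2 + \left(0 + q\right) = -2 + q$)
$z{\left(K \right)} = 0$
$\left(28482 + I{\left(81,90 \right)}\right) + z{\left(-49 \right)} = \left(28482 + \left(-2 + 81\right)\right) + 0 = \left(28482 + 79\right) + 0 = 28561 + 0 = 28561$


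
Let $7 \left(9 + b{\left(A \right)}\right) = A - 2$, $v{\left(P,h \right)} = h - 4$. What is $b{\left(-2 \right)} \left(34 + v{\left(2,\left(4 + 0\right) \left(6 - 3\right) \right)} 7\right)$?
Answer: $- \frac{6030}{7} \approx -861.43$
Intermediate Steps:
$v{\left(P,h \right)} = -4 + h$ ($v{\left(P,h \right)} = h - 4 = -4 + h$)
$b{\left(A \right)} = - \frac{65}{7} + \frac{A}{7}$ ($b{\left(A \right)} = -9 + \frac{A - 2}{7} = -9 + \frac{-2 + A}{7} = -9 + \left(- \frac{2}{7} + \frac{A}{7}\right) = - \frac{65}{7} + \frac{A}{7}$)
$b{\left(-2 \right)} \left(34 + v{\left(2,\left(4 + 0\right) \left(6 - 3\right) \right)} 7\right) = \left(- \frac{65}{7} + \frac{1}{7} \left(-2\right)\right) \left(34 + \left(-4 + \left(4 + 0\right) \left(6 - 3\right)\right) 7\right) = \left(- \frac{65}{7} - \frac{2}{7}\right) \left(34 + \left(-4 + 4 \cdot 3\right) 7\right) = - \frac{67 \left(34 + \left(-4 + 12\right) 7\right)}{7} = - \frac{67 \left(34 + 8 \cdot 7\right)}{7} = - \frac{67 \left(34 + 56\right)}{7} = \left(- \frac{67}{7}\right) 90 = - \frac{6030}{7}$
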